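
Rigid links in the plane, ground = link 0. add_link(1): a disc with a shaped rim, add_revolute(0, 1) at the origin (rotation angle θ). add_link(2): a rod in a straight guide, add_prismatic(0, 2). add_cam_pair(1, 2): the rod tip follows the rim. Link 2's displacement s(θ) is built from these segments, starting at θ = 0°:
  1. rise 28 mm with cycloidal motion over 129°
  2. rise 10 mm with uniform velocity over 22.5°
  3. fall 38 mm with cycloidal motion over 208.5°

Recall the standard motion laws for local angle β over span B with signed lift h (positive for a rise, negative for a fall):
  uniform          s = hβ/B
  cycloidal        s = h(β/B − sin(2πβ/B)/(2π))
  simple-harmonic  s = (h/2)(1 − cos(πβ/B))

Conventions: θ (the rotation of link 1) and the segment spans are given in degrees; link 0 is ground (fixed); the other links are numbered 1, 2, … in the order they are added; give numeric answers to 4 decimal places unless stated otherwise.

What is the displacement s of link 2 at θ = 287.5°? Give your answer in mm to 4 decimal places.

segment 1 (0° to 129°, cycloidal, h = 28) is passed completely: s = 0.0000 + (28) = 28.0000
segment 2 (129° to 151.5°, uniform, h = 10) is passed completely: s = 28.0000 + (10) = 38.0000
θ = 287.5° falls in segment 3 (151.5° to 360°, cycloidal, h = -38): β = 287.5 − 151.5 = 136°, B = 208.5°; Δs = -38·(0.6523 − sin(2π·0.6523)/(2π)) = -29.7298; s = 38.0000 − 29.7298 = 8.2702

8.2702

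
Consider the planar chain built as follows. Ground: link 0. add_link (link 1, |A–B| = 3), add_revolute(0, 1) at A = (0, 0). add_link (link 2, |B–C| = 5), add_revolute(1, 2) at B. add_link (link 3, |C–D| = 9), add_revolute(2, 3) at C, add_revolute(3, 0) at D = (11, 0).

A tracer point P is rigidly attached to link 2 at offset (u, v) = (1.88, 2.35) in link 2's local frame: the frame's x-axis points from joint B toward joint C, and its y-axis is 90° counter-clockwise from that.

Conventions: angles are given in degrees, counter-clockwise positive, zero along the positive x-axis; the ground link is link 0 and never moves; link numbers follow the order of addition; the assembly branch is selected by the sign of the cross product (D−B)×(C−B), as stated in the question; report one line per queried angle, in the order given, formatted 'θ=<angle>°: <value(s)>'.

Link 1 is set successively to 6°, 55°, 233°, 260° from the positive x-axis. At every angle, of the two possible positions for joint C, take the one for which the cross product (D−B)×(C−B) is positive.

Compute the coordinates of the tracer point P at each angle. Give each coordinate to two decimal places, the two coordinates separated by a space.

A=(0,0), D=(11.00,0)
θ=6°: B = A + 3.00·(cos6°, sin6°) = (2.9836, 0.3136)
θ=6°: |BD| = 8.0226
θ=6°: circle(B,5.00) ∩ circle(D,9.00): a=0.5211, h=4.9728
θ=6°:   candidates: C₊=(3.6987,5.2622) cross=39.894; C₋=(3.3099,-4.6758) cross=-39.894
θ=6°:   branch + wants cross > 0 → take C=(3.6987,5.2622) (cross=39.894)
θ=6°: ex = (C−B)/|BC| = (0.1430,0.9897); ey = (-0.9897,0.1430)
θ=6°: P = B + 1.88·ex + 2.35·ey = (0.9266,2.5104)
θ=55°: B = A + 3.00·(cos55°, sin55°) = (1.7207, 2.4575)
θ=55°: |BD| = 9.5992
θ=55°: circle(B,5.00) ∩ circle(D,9.00): a=1.8827, h=4.6320
θ=55°:   candidates: C₊=(4.7265,6.4531) cross=44.463; C₋=(2.3548,-2.5022) cross=-44.463
θ=55°:   branch + wants cross > 0 → take C=(4.7265,6.4531) (cross=44.463)
θ=55°: ex = (C−B)/|BC| = (0.6012,0.7991); ey = (-0.7991,0.6012)
θ=55°: P = B + 1.88·ex + 2.35·ey = (0.9729,5.3725)
θ=233°: B = A + 3.00·(cos233°, sin233°) = (-1.8054, -2.3959)
θ=233°: |BD| = 13.0277
θ=233°: circle(B,5.00) ∩ circle(D,9.00): a=4.3646, h=2.4394
θ=233°:   candidates: C₊=(2.0360,0.8046) cross=31.780; C₋=(2.9333,-3.9910) cross=-31.780
θ=233°:   branch + wants cross > 0 → take C=(2.0360,0.8046) (cross=31.780)
θ=233°: ex = (C−B)/|BC| = (0.7683,0.6401); ey = (-0.6401,0.7683)
θ=233°: P = B + 1.88·ex + 2.35·ey = (-1.8653,0.6130)
θ=260°: B = A + 3.00·(cos260°, sin260°) = (-0.5209, -2.9544)
θ=260°: |BD| = 11.8937
θ=260°: circle(B,5.00) ∩ circle(D,9.00): a=3.5927, h=3.4774
θ=260°:   candidates: C₊=(2.0953,1.3065) cross=41.360; C₋=(3.8229,-5.4304) cross=-41.360
θ=260°:   branch + wants cross > 0 → take C=(2.0953,1.3065) (cross=41.360)
θ=260°: ex = (C−B)/|BC| = (0.5233,0.8522); ey = (-0.8522,0.5233)
θ=260°: P = B + 1.88·ex + 2.35·ey = (-1.5398,-0.1227)

θ=6°: 0.93 2.51
θ=55°: 0.97 5.37
θ=233°: -1.87 0.61
θ=260°: -1.54 -0.12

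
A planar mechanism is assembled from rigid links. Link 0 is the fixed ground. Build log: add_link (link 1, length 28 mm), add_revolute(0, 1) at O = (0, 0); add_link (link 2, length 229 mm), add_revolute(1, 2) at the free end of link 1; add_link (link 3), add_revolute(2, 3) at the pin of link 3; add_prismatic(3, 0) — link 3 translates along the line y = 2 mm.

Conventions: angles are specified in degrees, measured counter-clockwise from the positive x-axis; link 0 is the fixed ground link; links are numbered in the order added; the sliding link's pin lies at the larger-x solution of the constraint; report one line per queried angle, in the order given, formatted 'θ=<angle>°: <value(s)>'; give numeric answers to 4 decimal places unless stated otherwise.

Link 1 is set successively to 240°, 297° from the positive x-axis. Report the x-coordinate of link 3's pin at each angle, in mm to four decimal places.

geometry: r = 28 mm, L = 229 mm, e = 2 mm
θ=240°: crank pin P = (r cos θ, r sin θ) = (-14.000000, -24.248711)
θ=240°: h = r sin θ − e = -24.248711 − 2 = -26.248711
θ=240°: x = r cos θ + √(L² − h²) = -14.000000 + 227.490670 = 213.490670
θ=297°: crank pin P = (r cos θ, r sin θ) = (12.711734, -24.948183)
θ=297°: h = r sin θ − e = -24.948183 − 2 = -26.948183
θ=297°: x = r cos θ + √(L² − h²) = 12.711734 + 227.408873 = 240.120607

θ=240°: 213.4907
θ=297°: 240.1206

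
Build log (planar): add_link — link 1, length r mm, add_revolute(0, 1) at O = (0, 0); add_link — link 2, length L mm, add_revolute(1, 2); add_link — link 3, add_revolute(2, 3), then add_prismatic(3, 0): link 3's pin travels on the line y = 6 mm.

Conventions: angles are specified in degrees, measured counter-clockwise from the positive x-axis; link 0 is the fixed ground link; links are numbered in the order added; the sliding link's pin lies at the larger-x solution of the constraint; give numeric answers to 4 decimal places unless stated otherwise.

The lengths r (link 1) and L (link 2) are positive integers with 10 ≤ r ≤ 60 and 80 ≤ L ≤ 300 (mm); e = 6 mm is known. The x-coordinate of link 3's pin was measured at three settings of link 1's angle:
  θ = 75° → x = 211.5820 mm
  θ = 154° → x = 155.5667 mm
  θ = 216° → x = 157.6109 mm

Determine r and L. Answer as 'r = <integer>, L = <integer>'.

constraint per measurement: (x − r cos θ)² + (r sin θ − e)² = L²
subtracting the θ₁ and θ₂ equations cancels the r² and L² terms:
r = (x₁² − x₂²) / (2[(x₁cos θ₁ + e sin θ₁) − (x₂cos θ₂ + e sin θ₂)]) = 52.0001 → r = 52
L² = (x₁ − r cos θ₁)² + (r sin θ₁ − e)² = 41209.0141 → L = 203.0000 → L = 203
check at θ₃=216°: x = 157.6109 (printed 157.6109) ✓

r = 52, L = 203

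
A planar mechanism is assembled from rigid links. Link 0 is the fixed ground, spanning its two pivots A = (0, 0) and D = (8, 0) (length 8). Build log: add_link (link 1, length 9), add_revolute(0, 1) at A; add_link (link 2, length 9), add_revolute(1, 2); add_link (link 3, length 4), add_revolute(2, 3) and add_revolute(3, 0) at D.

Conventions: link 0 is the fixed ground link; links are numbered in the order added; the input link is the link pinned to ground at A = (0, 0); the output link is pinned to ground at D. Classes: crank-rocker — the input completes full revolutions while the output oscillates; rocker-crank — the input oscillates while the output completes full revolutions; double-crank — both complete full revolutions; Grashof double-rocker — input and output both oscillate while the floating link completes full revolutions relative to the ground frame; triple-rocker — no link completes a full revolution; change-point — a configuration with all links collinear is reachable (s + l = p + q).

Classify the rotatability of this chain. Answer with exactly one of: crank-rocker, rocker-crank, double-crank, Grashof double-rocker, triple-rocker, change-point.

lengths: ground=8, input=9, coupler=9, output=4
sorted: s=4 (shortest), l=9 (longest), p+q=17
s + l = 13 vs p + q = 17
s + l < p + q (Grashof) with shortest = output link → rocker-crank

rocker-crank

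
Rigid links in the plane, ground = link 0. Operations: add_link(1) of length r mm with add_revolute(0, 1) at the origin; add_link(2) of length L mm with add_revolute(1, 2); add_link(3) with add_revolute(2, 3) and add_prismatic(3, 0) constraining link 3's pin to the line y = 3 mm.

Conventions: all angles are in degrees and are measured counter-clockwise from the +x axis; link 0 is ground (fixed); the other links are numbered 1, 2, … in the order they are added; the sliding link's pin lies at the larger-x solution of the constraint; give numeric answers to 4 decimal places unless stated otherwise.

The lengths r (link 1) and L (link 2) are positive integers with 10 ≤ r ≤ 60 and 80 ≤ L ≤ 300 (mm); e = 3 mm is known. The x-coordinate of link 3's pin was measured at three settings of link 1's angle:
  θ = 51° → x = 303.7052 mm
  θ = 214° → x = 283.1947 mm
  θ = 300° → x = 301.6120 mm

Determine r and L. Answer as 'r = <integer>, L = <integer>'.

constraint per measurement: (x − r cos θ)² + (r sin θ − e)² = L²
subtracting the θ₁ and θ₂ equations cancels the r² and L² terms:
r = (x₁² − x₂²) / (2[(x₁cos θ₁ + e sin θ₁) − (x₂cos θ₂ + e sin θ₂)]) = 14.0000 → r = 14
L² = (x₁ − r cos θ₁)² + (r sin θ₁ − e)² = 87024.9877 → L = 295.0000 → L = 295
check at θ₃=300°: x = 301.6120 (printed 301.6120) ✓

r = 14, L = 295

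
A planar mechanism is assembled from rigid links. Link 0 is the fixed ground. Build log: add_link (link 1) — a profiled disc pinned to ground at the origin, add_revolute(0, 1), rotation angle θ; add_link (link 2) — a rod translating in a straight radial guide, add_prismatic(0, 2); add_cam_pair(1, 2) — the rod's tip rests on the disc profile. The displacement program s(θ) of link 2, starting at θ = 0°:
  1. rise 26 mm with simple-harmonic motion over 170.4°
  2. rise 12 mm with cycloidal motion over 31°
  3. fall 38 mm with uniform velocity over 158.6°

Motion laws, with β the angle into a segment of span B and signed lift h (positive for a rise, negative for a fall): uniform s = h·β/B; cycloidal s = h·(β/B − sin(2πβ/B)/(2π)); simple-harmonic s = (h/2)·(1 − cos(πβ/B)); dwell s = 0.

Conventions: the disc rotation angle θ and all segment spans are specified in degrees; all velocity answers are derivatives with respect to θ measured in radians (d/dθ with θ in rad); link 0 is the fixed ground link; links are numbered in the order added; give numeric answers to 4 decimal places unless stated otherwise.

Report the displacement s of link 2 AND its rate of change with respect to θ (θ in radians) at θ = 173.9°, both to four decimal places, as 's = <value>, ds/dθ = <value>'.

seg 1 [0°–170.4°] simple-harmonic, h=26: full span → s += 26 → s = 26.0000
seg 2 [170.4°–201.4°] cycloidal, h=12: θ=173.9° here. β=3.5, B=31. 12·(0.1129 − sin(2π·0.1129)/(2π)) = 0.1108 → s = 26.1108
velocity in seg [170.4°–201.4°] (cycloidal), θ in radians: β = 3.5° = 0.0611 rad, B = 31° = 0.5411 rad; ds/dθ = (h/B)(1 − cos(2πβ/B)) = (12/0.5411)(1 − cos(2π·0.1129)) = 5.350506 mm/rad

s = 26.1108, ds/dθ = 5.3505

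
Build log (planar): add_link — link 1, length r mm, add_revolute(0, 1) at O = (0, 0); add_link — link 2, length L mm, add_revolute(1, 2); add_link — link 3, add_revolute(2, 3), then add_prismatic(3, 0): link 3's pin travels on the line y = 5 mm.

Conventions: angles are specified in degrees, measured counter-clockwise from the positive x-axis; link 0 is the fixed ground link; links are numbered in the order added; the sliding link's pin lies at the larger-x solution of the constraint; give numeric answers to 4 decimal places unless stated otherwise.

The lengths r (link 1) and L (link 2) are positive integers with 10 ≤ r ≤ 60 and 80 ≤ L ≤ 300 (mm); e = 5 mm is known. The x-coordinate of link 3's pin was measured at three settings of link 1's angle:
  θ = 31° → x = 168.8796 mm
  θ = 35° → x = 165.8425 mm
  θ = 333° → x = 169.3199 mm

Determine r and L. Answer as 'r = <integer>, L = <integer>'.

constraint per measurement: (x − r cos θ)² + (r sin θ − e)² = L²
subtracting the θ₁ and θ₂ equations cancels the r² and L² terms:
r = (x₁² − x₂²) / (2[(x₁cos θ₁ + e sin θ₁) − (x₂cos θ₂ + e sin θ₂)]) = 58.9998 → r = 59
L² = (x₁ − r cos θ₁)² + (r sin θ₁ − e)² = 14640.9945 → L = 121.0000 → L = 121
check at θ₃=333°: x = 169.3199 (printed 169.3199) ✓

r = 59, L = 121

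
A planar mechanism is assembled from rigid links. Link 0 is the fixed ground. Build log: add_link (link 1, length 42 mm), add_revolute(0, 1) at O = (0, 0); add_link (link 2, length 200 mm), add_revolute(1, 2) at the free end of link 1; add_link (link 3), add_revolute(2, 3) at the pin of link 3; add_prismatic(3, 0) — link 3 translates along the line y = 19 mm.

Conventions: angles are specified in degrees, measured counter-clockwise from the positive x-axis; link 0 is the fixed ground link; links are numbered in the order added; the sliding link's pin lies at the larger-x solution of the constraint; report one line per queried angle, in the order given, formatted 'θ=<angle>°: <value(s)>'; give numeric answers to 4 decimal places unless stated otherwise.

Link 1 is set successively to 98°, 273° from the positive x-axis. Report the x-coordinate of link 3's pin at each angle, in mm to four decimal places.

geometry: r = 42 mm, L = 200 mm, e = 19 mm
θ=98°: crank pin P = (r cos θ, r sin θ) = (-5.845270, 41.591259)
θ=98°: h = r sin θ − e = 41.591259 − 19 = 22.591259
θ=98°: x = r cos θ + √(L² − h²) = -5.845270 + 198.719992 = 192.874721
θ=273°: crank pin P = (r cos θ, r sin θ) = (2.198110, -41.942440)
θ=273°: h = r sin θ − e = -41.942440 − 19 = -60.942440
θ=273°: x = r cos θ + √(L² − h²) = 2.198110 + 190.488895 = 192.687005

θ=98°: 192.8747
θ=273°: 192.6870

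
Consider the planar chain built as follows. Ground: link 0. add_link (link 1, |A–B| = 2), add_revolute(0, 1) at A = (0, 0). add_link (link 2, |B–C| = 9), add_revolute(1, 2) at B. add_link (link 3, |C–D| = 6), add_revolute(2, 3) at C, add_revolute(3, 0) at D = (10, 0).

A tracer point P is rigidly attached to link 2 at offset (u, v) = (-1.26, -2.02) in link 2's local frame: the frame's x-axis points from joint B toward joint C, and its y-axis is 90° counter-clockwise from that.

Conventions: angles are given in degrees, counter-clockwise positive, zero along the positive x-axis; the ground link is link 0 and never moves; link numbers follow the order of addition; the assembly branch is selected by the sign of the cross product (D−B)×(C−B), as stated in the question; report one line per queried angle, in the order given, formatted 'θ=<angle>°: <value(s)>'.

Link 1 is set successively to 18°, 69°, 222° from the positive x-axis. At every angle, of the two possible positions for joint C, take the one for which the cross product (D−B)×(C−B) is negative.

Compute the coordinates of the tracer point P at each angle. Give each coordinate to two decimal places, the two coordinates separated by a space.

A=(0,0), D=(10.00,0)
θ=18°: B = A + 2.00·(cos18°, sin18°) = (1.9021, 0.6180)
θ=18°: |BD| = 8.1214
θ=18°: circle(B,9.00) ∩ circle(D,6.00): a=6.8312, h=5.8596
θ=18°:   candidates: C₊=(9.1594,5.9408) cross=47.589; C₋=(8.2676,-5.7444) cross=-47.589
θ=18°:   branch - wants cross < 0 → take C=(8.2676,-5.7444) (cross=-47.589)
θ=18°: ex = (C−B)/|BC| = (0.7073,-0.7069); ey = (0.7069,0.7073)
θ=18°: P = B + -1.26·ex + -2.02·ey = (-0.4171,0.0801)
θ=69°: B = A + 2.00·(cos69°, sin69°) = (0.7167, 1.8672)
θ=69°: |BD| = 9.4692
θ=69°: circle(B,9.00) ∩ circle(D,6.00): a=7.1107, h=5.5170
θ=69°:   candidates: C₊=(8.7757,5.8738) cross=52.242; C₋=(6.6000,-4.9437) cross=-52.242
θ=69°:   branch - wants cross < 0 → take C=(6.6000,-4.9437) (cross=-52.242)
θ=69°: ex = (C−B)/|BC| = (0.6537,-0.7568); ey = (0.7568,0.6537)
θ=69°: P = B + -1.26·ex + -2.02·ey = (-1.6356,1.5002)
θ=222°: B = A + 2.00·(cos222°, sin222°) = (-1.4863, -1.3383)
θ=222°: |BD| = 11.5640
θ=222°: circle(B,9.00) ∩ circle(D,6.00): a=7.7277, h=4.6133
θ=222°:   candidates: C₊=(5.6556,4.1384) cross=53.348; C₋=(6.7234,-5.0263) cross=-53.348
θ=222°:   branch - wants cross < 0 → take C=(6.7234,-5.0263) (cross=-53.348)
θ=222°: ex = (C−B)/|BC| = (0.9122,-0.4098); ey = (0.4098,0.9122)
θ=222°: P = B + -1.26·ex + -2.02·ey = (-3.4634,-2.6645)

θ=18°: -0.42 0.08
θ=69°: -1.64 1.50
θ=222°: -3.46 -2.66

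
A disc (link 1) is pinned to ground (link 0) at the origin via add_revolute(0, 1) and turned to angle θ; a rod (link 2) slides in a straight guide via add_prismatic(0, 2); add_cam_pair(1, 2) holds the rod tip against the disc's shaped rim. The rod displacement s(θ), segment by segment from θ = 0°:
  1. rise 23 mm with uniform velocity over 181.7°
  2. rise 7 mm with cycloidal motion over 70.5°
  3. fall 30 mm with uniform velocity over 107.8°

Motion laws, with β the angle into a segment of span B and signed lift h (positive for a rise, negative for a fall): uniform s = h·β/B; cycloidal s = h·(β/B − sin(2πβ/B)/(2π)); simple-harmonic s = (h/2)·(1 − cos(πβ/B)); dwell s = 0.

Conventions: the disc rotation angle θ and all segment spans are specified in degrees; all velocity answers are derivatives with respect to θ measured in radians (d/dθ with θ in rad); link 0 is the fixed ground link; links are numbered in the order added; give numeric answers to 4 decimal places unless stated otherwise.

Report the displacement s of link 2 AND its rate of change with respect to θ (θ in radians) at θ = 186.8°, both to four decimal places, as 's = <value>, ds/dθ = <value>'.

segment 1 (0° to 181.7°, uniform, h = 23) is passed completely: s = 0.0000 + (23) = 23.0000
θ = 186.8° falls in segment 2 (181.7° to 252.2°, cycloidal, h = 7): β = 186.8 − 181.7 = 5.1°, B = 70.5°; Δs = 7·(0.0723 − sin(2π·0.0723)/(2π)) = 0.0173; s = 23.0000 + 0.0173 = 23.0173
velocity in seg [181.7°–252.2°] (cycloidal), θ in radians: β = 5.1° = 0.0890 rad, B = 70.5° = 1.2305 rad; ds/dθ = (h/B)(1 − cos(2πβ/B)) = (7/1.2305)(1 − cos(2π·0.0723)) = 0.577608 mm/rad

s = 23.0173, ds/dθ = 0.5776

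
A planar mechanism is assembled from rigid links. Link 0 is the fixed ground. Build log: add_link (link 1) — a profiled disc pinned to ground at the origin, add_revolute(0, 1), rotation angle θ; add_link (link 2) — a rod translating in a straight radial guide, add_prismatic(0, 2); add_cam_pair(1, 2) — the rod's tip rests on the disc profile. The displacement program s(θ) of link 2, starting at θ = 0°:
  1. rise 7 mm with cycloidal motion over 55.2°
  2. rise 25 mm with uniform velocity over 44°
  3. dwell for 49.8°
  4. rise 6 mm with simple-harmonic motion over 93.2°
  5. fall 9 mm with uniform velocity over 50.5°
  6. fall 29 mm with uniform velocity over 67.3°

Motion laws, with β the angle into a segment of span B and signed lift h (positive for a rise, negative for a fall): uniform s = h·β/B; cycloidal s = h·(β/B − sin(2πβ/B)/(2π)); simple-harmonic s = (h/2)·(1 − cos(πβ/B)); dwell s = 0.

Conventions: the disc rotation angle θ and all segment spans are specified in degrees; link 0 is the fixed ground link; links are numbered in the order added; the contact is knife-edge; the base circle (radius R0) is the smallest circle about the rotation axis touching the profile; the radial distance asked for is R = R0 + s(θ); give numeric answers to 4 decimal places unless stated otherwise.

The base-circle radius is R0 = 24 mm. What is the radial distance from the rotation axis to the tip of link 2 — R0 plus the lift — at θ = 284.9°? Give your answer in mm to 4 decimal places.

seg 1 [0°–55.2°] cycloidal, h=7: full span → s += 7 → s = 7.0000
seg 2 [55.2°–99.2°] uniform, h=25: full span → s += 25 → s = 32.0000
seg 3 [99.2°–149°] dwell: s stays 32.0000
seg 4 [149°–242.2°] simple-harmonic, h=6: full span → s += 6 → s = 38.0000
seg 5 [242.2°–292.7°] uniform, h=-9: θ=284.9° here. β=42.7, B=50.5. -9·42.7/50.5 = -7.6099 → s = 30.3901
R = R0 + s = 24 + 30.3901 = 54.3901

54.3901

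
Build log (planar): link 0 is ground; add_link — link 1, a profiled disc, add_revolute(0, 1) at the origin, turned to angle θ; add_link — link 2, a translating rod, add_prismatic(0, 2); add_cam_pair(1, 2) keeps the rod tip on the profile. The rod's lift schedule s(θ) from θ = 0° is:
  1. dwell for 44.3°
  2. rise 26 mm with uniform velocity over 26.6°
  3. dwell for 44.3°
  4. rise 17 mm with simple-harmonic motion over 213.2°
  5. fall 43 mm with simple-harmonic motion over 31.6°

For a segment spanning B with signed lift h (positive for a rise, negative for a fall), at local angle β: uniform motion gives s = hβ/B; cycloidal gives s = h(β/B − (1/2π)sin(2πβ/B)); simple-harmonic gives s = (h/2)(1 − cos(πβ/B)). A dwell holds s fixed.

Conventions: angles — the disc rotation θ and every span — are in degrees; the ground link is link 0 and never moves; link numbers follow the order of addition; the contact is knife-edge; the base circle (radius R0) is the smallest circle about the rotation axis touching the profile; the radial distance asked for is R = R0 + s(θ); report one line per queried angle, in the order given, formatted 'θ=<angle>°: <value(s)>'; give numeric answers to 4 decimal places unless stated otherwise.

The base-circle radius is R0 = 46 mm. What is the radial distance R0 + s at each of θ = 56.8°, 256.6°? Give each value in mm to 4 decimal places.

seg 1 [0°–44.3°] dwell: s stays 0.0000
seg 2 [44.3°–70.9°] uniform, h=26: θ=56.8° here. β=12.5, B=26.6. 26·12.5/26.6 = 12.2180 → s = 12.2180
seg 2 [44.3°–70.9°] uniform, h=26: full span → s += 26 → s = 26.0000
seg 3 [70.9°–115.2°] dwell: s stays 26.0000
seg 4 [115.2°–328.4°] simple-harmonic, h=17: θ=256.6° here. β=141.4, B=213.2. 17/2·(1 − cos(π·0.6632)) = 12.6702 → s = 38.6702
θ=56.8°: R = R0 + s = 46 + 12.2180 = 58.2180
θ=256.6°: R = R0 + s = 46 + 38.6702 = 84.6702

θ=56.8°: 58.2180
θ=256.6°: 84.6702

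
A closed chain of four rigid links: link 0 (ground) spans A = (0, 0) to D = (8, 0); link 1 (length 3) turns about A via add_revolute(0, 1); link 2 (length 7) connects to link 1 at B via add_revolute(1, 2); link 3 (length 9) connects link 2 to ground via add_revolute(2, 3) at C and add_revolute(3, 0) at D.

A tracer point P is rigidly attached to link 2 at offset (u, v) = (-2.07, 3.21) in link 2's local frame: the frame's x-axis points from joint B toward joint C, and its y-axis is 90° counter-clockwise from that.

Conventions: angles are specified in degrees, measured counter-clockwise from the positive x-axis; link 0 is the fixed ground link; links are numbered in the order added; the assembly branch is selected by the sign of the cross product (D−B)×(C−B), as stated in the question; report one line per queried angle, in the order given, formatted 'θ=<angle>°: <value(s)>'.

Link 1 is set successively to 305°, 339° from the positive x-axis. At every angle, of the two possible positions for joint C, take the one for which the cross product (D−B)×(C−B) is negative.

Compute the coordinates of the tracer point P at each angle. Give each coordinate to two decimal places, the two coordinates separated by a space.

A=(0,0), D=(8.00,0)
θ=305°: B = A + 3.00·(cos305°, sin305°) = (1.7207, -2.4575)
θ=305°: |BD| = 6.7430
θ=305°: circle(B,7.00) ∩ circle(D,9.00): a=0.9987, h=6.9284
θ=305°:   candidates: C₊=(0.1257,4.3584) cross=46.718; C₋=(5.1757,-8.5454) cross=-46.718
θ=305°:   branch - wants cross < 0 → take C=(5.1757,-8.5454) (cross=-46.718)
θ=305°: ex = (C−B)/|BC| = (0.4936,-0.8697); ey = (0.8697,0.4936)
θ=305°: P = B + -2.07·ex + 3.21·ey = (3.4908,0.9272)
θ=339°: B = A + 3.00·(cos339°, sin339°) = (2.8007, -1.0751)
θ=339°: |BD| = 5.3093
θ=339°: circle(B,7.00) ∩ circle(D,9.00): a=-0.3590, h=6.9908
θ=339°:   candidates: C₊=(1.0336,5.6982) cross=37.116; C₋=(3.8648,-7.9938) cross=-37.116
θ=339°:   branch - wants cross < 0 → take C=(3.8648,-7.9938) (cross=-37.116)
θ=339°: ex = (C−B)/|BC| = (0.1520,-0.9884); ey = (0.9884,0.1520)
θ=339°: P = B + -2.07·ex + 3.21·ey = (5.6588,1.4588)

θ=305°: 3.49 0.93
θ=339°: 5.66 1.46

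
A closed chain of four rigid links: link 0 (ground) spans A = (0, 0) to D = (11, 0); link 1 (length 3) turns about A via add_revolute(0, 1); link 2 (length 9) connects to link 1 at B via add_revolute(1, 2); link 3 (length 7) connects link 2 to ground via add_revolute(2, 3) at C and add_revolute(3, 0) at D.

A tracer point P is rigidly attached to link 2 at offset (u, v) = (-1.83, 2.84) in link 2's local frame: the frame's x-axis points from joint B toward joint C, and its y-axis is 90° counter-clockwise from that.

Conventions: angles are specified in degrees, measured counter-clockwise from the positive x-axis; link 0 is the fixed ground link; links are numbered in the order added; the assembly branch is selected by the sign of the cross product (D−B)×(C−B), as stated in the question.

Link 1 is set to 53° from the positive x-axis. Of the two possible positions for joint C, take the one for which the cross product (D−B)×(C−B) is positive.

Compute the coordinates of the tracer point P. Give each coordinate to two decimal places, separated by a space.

A=(0,0), D=(11.00,0)
B = A + 3.00·(cos53°, sin53°) = (1.8054, 2.3959)
|BD| = 9.5016
circle(B,9.00) ∩ circle(D,7.00): a=6.4347, h=6.2924
  candidates: C₊=(9.6189,6.8624) cross=59.788; C₋=(6.4456,-5.3157) cross=-59.788
  branch + wants cross > 0 → take C=(9.6189,6.8624) (cross=59.788)
ex = (C−B)/|BC| = (0.8682,0.4963); ey = (-0.4963,0.8682)
P = B + -1.83·ex + 2.84·ey = (-1.1927,3.9533)

-1.19 3.95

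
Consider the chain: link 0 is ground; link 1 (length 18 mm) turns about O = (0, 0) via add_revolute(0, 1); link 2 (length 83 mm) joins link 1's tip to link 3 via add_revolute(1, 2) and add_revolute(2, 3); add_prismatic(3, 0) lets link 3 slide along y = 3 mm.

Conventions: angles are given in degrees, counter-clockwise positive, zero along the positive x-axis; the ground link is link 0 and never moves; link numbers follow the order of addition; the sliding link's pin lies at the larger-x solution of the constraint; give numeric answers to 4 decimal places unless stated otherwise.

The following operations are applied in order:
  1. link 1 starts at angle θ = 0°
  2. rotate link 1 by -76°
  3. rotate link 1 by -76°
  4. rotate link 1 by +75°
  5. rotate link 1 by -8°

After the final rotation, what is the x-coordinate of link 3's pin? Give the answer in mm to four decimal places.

geometry: r = 18 mm, L = 83 mm, e = 3 mm; θ starts at 0°
rotate link 1 by -76°: θ ← 0° -76° = -76°
rotate link 1 by -76°: θ ← -76° -76° = -152°
rotate link 1 by +75°: θ ← -152° +75° = -77°
rotate link 1 by -8°: θ ← -77° -8° = -85°
crank pin P = (r cos θ, r sin θ) = (1.568803, -17.931505)
h = r sin θ − e = -17.931505 − 3 = -20.931505
x = r cos θ + √(L² − h²) = 1.568803 + 80.317321 = 81.886125

81.8861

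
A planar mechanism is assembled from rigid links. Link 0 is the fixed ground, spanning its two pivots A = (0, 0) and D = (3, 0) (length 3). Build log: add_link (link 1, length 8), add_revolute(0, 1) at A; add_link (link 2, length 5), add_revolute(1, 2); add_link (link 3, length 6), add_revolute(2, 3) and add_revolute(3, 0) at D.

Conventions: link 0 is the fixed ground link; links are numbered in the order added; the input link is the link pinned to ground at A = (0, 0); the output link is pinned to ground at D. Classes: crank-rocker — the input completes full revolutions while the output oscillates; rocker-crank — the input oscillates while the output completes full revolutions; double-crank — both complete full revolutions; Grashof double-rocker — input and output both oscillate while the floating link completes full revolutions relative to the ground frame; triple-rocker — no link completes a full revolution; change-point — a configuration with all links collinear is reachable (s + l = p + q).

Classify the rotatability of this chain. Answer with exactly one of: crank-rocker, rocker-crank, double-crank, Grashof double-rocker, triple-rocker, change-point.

lengths: ground=3, input=8, coupler=5, output=6
sorted: s=3 (shortest), l=8 (longest), p+q=11
s + l = 11 vs p + q = 11
s + l = p + q → change-point (collinear configuration reachable)

change-point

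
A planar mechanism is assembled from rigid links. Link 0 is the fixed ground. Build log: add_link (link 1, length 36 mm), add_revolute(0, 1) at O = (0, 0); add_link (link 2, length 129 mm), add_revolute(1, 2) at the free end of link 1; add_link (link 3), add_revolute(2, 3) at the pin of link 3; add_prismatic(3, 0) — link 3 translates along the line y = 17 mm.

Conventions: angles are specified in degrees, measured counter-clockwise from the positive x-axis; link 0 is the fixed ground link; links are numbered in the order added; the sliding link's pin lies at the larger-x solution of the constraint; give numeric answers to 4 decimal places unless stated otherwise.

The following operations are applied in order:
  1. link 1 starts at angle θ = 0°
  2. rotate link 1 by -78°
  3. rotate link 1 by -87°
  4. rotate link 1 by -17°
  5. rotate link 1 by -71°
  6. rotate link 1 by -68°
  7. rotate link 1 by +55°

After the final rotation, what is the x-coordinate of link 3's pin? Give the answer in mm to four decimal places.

geometry: r = 36 mm, L = 129 mm, e = 17 mm; θ starts at 0°
rotate link 1 by -78°: θ ← 0° -78° = -78°
rotate link 1 by -87°: θ ← -78° -87° = -165°
rotate link 1 by -17°: θ ← -165° -17° = -182°
rotate link 1 by -71°: θ ← -182° -71° = -253°
rotate link 1 by -68°: θ ← -253° -68° = -321°
rotate link 1 by +55°: θ ← -321° +55° = -266°
crank pin P = (r cos θ, r sin θ) = (-2.511233, 35.912306)
h = r sin θ − e = 35.912306 − 17 = 18.912306
x = r cos θ + √(L² − h²) = -2.511233 + 127.606131 = 125.094898

125.0949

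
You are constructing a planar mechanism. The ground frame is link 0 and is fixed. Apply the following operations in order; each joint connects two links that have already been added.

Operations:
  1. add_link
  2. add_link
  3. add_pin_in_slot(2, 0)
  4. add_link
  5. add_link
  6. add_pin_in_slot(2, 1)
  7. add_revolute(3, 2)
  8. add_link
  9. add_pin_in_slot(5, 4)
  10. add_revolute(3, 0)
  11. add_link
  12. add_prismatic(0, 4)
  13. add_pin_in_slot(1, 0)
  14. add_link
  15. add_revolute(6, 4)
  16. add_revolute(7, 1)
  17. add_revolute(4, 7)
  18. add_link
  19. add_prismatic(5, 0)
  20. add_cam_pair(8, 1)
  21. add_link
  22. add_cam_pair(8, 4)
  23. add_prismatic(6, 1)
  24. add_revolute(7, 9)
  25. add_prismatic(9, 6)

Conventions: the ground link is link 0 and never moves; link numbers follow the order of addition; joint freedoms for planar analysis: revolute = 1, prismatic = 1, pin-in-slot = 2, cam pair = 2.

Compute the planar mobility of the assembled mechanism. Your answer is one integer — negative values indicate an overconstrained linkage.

link 0 = ground. State L|J1|J2 = 1|0|0
+link1  2|0|0
+link2  3|0|0
PS(2,0) f=2→J2  3|0|1
+link3  4|0|1
+link4  5|0|1
PS(2,1) f=2→J2  5|0|2
R(3,2) f=1→J1  5|1|2
+link5  6|1|2
PS(5,4) f=2→J2  6|1|3
R(3,0) f=1→J1  6|2|3
+link6  7|2|3
P(0,4) f=1→J1  7|3|3
PS(1,0) f=2→J2  7|3|4
+link7  8|3|4
R(6,4) f=1→J1  8|4|4
R(7,1) f=1→J1  8|5|4
R(4,7) f=1→J1  8|6|4
+link8  9|6|4
P(5,0) f=1→J1  9|7|4
C(8,1) f=2→J2  9|7|5
+link9  10|7|5
C(8,4) f=2→J2  10|7|6
P(6,1) f=1→J1  10|8|6
R(7,9) f=1→J1  10|9|6
P(9,6) f=1→J1  10|10|6
M = 3(10−1)−2·10−6 = 27−20−6 = 1

M = 1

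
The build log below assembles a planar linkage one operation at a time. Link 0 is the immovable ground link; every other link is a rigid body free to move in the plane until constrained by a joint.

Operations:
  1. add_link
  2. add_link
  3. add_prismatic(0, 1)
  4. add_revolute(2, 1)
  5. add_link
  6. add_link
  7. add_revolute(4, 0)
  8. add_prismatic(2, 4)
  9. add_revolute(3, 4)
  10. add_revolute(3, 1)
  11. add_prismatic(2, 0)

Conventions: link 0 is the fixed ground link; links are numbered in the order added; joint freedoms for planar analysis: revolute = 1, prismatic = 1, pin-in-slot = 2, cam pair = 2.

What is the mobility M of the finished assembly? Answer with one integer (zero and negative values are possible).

link 0 = ground. State L|J1|J2 = 1|0|0
+link1  2|0|0
+link2  3|0|0
P(0,1) f=1→J1  3|1|0
R(2,1) f=1→J1  3|2|0
+link3  4|2|0
+link4  5|2|0
R(4,0) f=1→J1  5|3|0
P(2,4) f=1→J1  5|4|0
R(3,4) f=1→J1  5|5|0
R(3,1) f=1→J1  5|6|0
P(2,0) f=1→J1  5|7|0
M = 3(5−1)−2·7−0 = 12−14−0 = -2

M = -2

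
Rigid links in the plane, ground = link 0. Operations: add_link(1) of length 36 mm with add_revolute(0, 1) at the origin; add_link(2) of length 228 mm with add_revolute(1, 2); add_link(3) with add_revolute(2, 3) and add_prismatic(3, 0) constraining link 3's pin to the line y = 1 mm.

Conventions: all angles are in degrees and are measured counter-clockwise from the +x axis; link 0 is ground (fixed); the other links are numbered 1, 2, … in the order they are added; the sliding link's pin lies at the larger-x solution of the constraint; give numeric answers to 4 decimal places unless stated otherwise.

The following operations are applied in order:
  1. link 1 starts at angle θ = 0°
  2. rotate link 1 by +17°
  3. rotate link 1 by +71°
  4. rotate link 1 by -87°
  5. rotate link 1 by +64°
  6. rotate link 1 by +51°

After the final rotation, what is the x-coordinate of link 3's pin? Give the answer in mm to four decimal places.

geometry: r = 36 mm, L = 228 mm, e = 1 mm; θ starts at 0°
rotate link 1 by +17°: θ ← 0° +17° = 17°
rotate link 1 by +71°: θ ← 17° +71° = 88°
rotate link 1 by -87°: θ ← 88° -87° = 1°
rotate link 1 by +64°: θ ← 1° +64° = 65°
rotate link 1 by +51°: θ ← 65° +51° = 116°
crank pin P = (r cos θ, r sin θ) = (-15.781361, 32.356586)
h = r sin θ − e = 32.356586 − 1 = 31.356586
x = r cos θ + √(L² − h²) = -15.781361 + 225.833489 = 210.052127

210.0521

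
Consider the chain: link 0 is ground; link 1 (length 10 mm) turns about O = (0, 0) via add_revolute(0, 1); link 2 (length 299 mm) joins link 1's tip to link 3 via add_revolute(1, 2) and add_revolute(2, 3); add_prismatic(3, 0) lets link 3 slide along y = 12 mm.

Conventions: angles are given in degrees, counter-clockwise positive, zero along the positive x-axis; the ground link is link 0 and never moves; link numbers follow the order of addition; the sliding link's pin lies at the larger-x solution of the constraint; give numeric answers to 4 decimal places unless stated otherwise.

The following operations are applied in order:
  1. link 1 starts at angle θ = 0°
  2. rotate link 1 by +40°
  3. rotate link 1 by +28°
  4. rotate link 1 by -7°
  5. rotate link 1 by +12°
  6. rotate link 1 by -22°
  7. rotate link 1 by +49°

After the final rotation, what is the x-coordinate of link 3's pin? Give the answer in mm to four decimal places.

geometry: r = 10 mm, L = 299 mm, e = 12 mm; θ starts at 0°
rotate link 1 by +40°: θ ← 0° +40° = 40°
rotate link 1 by +28°: θ ← 40° +28° = 68°
rotate link 1 by -7°: θ ← 68° -7° = 61°
rotate link 1 by +12°: θ ← 61° +12° = 73°
rotate link 1 by -22°: θ ← 73° -22° = 51°
rotate link 1 by +49°: θ ← 51° +49° = 100°
crank pin P = (r cos θ, r sin θ) = (-1.736482, 9.848078)
h = r sin θ − e = 9.848078 − 12 = -2.151922
x = r cos θ + √(L² − h²) = -1.736482 + 298.992256 = 297.255774

297.2558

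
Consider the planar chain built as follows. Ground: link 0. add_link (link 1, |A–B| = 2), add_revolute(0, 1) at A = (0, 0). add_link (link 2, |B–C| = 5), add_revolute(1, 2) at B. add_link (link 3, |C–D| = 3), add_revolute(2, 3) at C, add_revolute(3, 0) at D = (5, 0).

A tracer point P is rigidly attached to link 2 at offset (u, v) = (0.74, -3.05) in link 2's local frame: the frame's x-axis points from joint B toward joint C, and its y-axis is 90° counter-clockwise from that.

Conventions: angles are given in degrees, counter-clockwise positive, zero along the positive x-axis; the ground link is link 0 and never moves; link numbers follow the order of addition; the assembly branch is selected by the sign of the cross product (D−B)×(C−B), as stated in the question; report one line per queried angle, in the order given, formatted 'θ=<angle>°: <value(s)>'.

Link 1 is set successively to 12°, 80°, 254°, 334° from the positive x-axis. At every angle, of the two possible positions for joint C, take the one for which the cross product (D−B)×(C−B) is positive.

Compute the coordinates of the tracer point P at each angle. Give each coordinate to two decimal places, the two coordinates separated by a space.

A=(0,0), D=(5.00,0)
θ=12°: B = A + 2.00·(cos12°, sin12°) = (1.9563, 0.4158)
θ=12°: |BD| = 3.0720
θ=12°: circle(B,5.00) ∩ circle(D,3.00): a=4.1402, h=2.8034
θ=12°:   candidates: C₊=(6.4378,2.6330) cross=8.612; C₋=(5.6789,-2.9222) cross=-8.612
θ=12°:   branch + wants cross > 0 → take C=(6.4378,2.6330) (cross=8.612)
θ=12°: ex = (C−B)/|BC| = (0.8963,0.4434); ey = (-0.4434,0.8963)
θ=12°: P = B + 0.74·ex + -3.05·ey = (3.9720,-1.9898)
θ=80°: B = A + 2.00·(cos80°, sin80°) = (0.3473, 1.9696)
θ=80°: |BD| = 5.0524
θ=80°: circle(B,5.00) ∩ circle(D,3.00): a=4.1096, h=2.8480
θ=80°:   candidates: C₊=(5.2420,2.9902) cross=14.389; C₋=(3.0215,-2.2551) cross=-14.389
θ=80°:   branch + wants cross > 0 → take C=(5.2420,2.9902) (cross=14.389)
θ=80°: ex = (C−B)/|BC| = (0.9789,0.2041); ey = (-0.2041,0.9789)
θ=80°: P = B + 0.74·ex + -3.05·ey = (1.6943,-0.8651)
θ=254°: B = A + 2.00·(cos254°, sin254°) = (-0.5513, -1.9225)
θ=254°: |BD| = 5.8748
θ=254°: circle(B,5.00) ∩ circle(D,3.00): a=4.2991, h=2.5529
θ=254°:   candidates: C₊=(2.6757,1.8967) cross=14.998; C₋=(4.3466,-2.9280) cross=-14.998
θ=254°:   branch + wants cross > 0 → take C=(2.6757,1.8967) (cross=14.998)
θ=254°: ex = (C−B)/|BC| = (0.6454,0.7639); ey = (-0.7639,0.6454)
θ=254°: P = B + 0.74·ex + -3.05·ey = (2.2561,-3.3257)
θ=334°: B = A + 2.00·(cos334°, sin334°) = (1.7976, -0.8767)
θ=334°: |BD| = 3.3203
θ=334°: circle(B,5.00) ∩ circle(D,3.00): a=4.0696, h=2.9049
θ=334°:   candidates: C₊=(4.9557,2.9997) cross=9.645; C₋=(6.4898,-2.6039) cross=-9.645
θ=334°:   branch + wants cross > 0 → take C=(4.9557,2.9997) (cross=9.645)
θ=334°: ex = (C−B)/|BC| = (0.6316,0.7753); ey = (-0.7753,0.6316)
θ=334°: P = B + 0.74·ex + -3.05·ey = (4.6296,-2.2295)

θ=12°: 3.97 -1.99
θ=80°: 1.69 -0.87
θ=254°: 2.26 -3.33
θ=334°: 4.63 -2.23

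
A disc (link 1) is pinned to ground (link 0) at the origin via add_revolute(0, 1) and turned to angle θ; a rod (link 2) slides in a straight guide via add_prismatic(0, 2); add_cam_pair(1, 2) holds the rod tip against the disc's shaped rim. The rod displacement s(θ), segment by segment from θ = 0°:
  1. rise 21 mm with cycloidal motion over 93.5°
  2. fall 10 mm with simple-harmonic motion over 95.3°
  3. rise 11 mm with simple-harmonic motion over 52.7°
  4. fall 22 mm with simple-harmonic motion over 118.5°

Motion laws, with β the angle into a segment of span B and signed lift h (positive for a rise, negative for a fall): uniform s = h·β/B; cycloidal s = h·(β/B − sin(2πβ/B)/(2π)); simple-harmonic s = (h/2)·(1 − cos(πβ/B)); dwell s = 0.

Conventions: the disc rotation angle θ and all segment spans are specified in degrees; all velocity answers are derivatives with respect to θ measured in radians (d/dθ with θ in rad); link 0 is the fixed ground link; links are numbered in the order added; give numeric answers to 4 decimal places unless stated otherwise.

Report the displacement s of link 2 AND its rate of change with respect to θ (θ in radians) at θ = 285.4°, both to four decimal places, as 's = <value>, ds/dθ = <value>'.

segment 1 (0° to 93.5°, cycloidal, h = 21) is passed completely: s = 0.0000 + (21) = 21.0000
segment 2 (93.5° to 188.8°, simple-harmonic, h = -10) is passed completely: s = 21.0000 + (-10) = 11.0000
segment 3 (188.8° to 241.5°, simple-harmonic, h = 11) is passed completely: s = 11.0000 + (11) = 22.0000
θ = 285.4° falls in segment 4 (241.5° to 360°, simple-harmonic, h = -22): β = 285.4 − 241.5 = 43.9°, B = 118.5°; Δs = -22/2·(1 − cos(π·0.3705)) = -6.6461; s = 22.0000 − 6.6461 = 15.3539
velocity in seg [241.5°–360°] (simple-harmonic), θ in radians: β = 43.9° = 0.7662 rad, B = 118.5° = 2.0682 rad; ds/dθ = (πh/(2B)) sin(πβ/B) = (π·(-22)/(2·2.0682)) sin(π·0.3705) = -15.344294 mm/rad

s = 15.3539, ds/dθ = -15.3443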